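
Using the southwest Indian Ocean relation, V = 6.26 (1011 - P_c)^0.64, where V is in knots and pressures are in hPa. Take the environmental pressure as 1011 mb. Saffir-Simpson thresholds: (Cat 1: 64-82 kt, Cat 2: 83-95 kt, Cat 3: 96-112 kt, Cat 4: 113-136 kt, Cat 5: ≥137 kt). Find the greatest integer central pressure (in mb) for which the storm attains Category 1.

Category 1 begins at V = 64 kt.
Required ΔP = (64/6.26)^(1/0.64) = 10.224^1.562 ≈ 37.80 mb.
P_c ≤ 1011 − 37.80 = 973.20, so the highest integer P_c is 973 mb.

973 mb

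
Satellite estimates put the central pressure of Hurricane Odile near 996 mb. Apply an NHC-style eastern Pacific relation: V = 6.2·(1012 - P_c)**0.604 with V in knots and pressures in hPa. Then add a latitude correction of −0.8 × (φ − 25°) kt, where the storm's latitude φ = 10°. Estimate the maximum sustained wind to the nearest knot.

ΔP = 1012 − 996 = 16 mb.
16^0.604 ≈ 5.337.
V ≈ 6.2 × 5.337 ≈ 33.1 kt.
Latitude correction: −0.8 × (10 − 25) = 12 kt.
Corrected V ≈ 45.1 kt → 45 kt.

45 kt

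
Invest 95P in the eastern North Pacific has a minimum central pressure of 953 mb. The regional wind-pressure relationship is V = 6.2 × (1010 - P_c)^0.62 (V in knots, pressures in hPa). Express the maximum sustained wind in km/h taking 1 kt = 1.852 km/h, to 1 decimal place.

140.8 km/h

ΔP = 1010 − 953 = 57 mb.
V ≈ 6.2 × 57^0.62 = 6.2 × 12.264 ≈ 76.039 kt.
76.039 × 1.852 ≈ 140.82 km/h → 140.8 km/h.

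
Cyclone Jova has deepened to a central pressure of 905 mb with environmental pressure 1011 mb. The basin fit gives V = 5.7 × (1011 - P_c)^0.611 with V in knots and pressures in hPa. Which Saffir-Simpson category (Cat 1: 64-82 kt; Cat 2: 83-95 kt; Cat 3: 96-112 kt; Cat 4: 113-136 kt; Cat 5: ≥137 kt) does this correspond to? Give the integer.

3

ΔP = 1011 − 905 = 106 mb.
V ≈ 5.7 × 106^0.611 = 5.7 × 17.28 ≈ 98 kt.
98 kt falls in the Category 3 band.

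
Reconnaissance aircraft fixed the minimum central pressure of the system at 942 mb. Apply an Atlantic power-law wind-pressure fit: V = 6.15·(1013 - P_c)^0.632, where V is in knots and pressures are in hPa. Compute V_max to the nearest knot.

91 kt

ΔP = 1013 − 942 = 71 mb.
71^0.632 ≈ 14.791.
V ≈ 6.15 × 14.791 ≈ 91.0 kt.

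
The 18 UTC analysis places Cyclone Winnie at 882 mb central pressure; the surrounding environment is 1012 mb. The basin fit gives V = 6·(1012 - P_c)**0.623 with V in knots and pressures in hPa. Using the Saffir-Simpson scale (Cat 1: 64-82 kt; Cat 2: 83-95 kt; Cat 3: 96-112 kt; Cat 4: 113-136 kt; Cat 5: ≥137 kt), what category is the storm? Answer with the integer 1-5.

ΔP = 1012 − 882 = 130 mb.
V ≈ 6 × 130^0.623 = 6 × 20.75 ≈ 124 kt.
124 kt falls in the Category 4 band.

4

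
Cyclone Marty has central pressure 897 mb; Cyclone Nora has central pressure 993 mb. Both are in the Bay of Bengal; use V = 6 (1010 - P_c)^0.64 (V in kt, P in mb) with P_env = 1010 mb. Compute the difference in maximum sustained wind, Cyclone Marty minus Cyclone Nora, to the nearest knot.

Cyclone Marty: ΔP = 113; V ≈ 6 × 113^0.64 ≈ 123.63 kt.
Cyclone Nora: ΔP = 17; V ≈ 6 × 17^0.64 ≈ 36.78 kt.
Difference ≈ 123.63 − 36.78 = 86.85 → 87 kt.

87 kt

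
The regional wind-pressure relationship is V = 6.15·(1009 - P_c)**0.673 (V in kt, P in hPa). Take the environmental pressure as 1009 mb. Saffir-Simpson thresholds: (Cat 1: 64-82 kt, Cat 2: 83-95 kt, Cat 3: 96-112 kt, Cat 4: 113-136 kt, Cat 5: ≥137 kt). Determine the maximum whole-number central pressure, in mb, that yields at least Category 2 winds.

Category 2 begins at V = 83 kt.
Required ΔP = (83/6.15)^(1/0.673) = 13.496^1.486 ≈ 47.79 mb.
P_c ≤ 1009 − 47.79 = 961.21, so the highest integer P_c is 961 mb.

961 mb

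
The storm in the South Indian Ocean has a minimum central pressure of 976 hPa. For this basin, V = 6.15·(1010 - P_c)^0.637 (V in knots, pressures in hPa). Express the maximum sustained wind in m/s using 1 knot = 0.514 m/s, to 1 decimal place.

29.9 m/s

ΔP = 1010 − 976 = 34 hPa.
V ≈ 6.15 × 34^0.637 = 6.15 × 9.453 ≈ 58.134 kt.
58.134 × 0.514 ≈ 29.88 m/s → 29.9 m/s.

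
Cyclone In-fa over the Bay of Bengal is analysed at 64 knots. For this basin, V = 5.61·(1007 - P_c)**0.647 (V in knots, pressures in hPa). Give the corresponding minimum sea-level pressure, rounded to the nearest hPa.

964 hPa

ΔP = (V / 5.61)^(1/0.647) = (64/5.61)^1.546.
64/5.61 = 11.408; 11.408^1.546 ≈ 43.06 hPa.
P_c = 1007 − 43.06 = 963.94 ≈ 964 hPa.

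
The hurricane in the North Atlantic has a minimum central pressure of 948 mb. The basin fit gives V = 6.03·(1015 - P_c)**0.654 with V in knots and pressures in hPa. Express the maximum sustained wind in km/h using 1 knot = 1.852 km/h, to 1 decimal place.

174.7 km/h

ΔP = 1015 − 948 = 67 mb.
V ≈ 6.03 × 67^0.654 = 6.03 × 15.641 ≈ 94.313 kt.
94.313 × 1.852 ≈ 174.67 km/h → 174.7 km/h.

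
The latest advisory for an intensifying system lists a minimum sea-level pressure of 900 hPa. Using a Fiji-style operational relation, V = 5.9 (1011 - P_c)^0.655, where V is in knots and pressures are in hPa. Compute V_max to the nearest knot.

129 kt

ΔP = 1011 − 900 = 111 hPa.
111^0.655 ≈ 21.862.
V ≈ 5.9 × 21.862 ≈ 129.0 kt.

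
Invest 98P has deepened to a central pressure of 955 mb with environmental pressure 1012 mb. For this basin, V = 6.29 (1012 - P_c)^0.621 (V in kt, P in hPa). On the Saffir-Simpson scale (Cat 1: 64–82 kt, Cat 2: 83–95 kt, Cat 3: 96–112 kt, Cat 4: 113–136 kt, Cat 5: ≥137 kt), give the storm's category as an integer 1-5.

1

ΔP = 1012 − 955 = 57 mb.
V ≈ 6.29 × 57^0.621 = 6.29 × 12.31 ≈ 77 kt.
77 kt falls in the Category 1 band.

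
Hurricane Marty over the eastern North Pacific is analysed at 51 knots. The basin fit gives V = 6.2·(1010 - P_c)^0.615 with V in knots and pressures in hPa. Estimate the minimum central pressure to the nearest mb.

ΔP = (V / 6.2)^(1/0.615) = (51/6.2)^1.626.
51/6.2 = 8.226; 8.226^1.626 ≈ 30.77 mb.
P_c = 1010 − 30.77 = 979.23 ≈ 979 mb.

979 mb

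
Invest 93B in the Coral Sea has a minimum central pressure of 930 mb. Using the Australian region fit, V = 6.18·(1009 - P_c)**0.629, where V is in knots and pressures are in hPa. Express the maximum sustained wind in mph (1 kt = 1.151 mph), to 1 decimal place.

111.1 mph

ΔP = 1009 − 930 = 79 mb.
V ≈ 6.18 × 79^0.629 = 6.18 × 15.617 ≈ 96.515 kt.
96.515 × 1.151 ≈ 111.09 mph → 111.1 mph.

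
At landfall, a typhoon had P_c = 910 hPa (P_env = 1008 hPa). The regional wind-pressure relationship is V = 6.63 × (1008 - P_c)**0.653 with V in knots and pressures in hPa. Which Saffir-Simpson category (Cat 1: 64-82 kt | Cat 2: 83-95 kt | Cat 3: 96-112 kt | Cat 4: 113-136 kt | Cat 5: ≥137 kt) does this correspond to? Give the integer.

4

ΔP = 1008 − 910 = 98 hPa.
V ≈ 6.63 × 98^0.653 = 6.63 × 19.97 ≈ 132 kt.
132 kt falls in the Category 4 band.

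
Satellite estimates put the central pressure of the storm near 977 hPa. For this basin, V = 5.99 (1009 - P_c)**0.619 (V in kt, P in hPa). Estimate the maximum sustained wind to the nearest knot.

51 kt

ΔP = 1009 − 977 = 32 hPa.
32^0.619 ≈ 8.545.
V ≈ 5.99 × 8.545 ≈ 51.2 kt.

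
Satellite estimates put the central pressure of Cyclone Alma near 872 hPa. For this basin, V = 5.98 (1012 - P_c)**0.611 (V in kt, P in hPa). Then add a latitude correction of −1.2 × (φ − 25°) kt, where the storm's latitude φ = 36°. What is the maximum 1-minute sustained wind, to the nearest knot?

109 kt

ΔP = 1012 − 872 = 140 hPa.
140^0.611 ≈ 20.478.
V ≈ 5.98 × 20.478 ≈ 122.5 kt.
Latitude correction: −1.2 × (36 − 25) = -13.2 kt.
Corrected V ≈ 109.3 kt → 109 kt.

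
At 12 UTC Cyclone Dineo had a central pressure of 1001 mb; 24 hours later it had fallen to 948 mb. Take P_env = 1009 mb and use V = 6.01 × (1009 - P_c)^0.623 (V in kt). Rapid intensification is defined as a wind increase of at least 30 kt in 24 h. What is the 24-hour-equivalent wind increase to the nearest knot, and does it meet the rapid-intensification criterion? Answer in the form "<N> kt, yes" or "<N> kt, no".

56 kt, yes

V₁: ΔP = 8, V ≈ 6.01 × 8^0.623 ≈ 21.95 kt.
V₂: ΔP = 61, V ≈ 6.01 × 61^0.623 ≈ 77.83 kt.
ΔV over 24 h = 55.88 kt → 24 h equivalent = 55.88 × 24/24 ≈ 55.88 kt.
56 kt ≥ 30 kt ⇒ rapid intensification.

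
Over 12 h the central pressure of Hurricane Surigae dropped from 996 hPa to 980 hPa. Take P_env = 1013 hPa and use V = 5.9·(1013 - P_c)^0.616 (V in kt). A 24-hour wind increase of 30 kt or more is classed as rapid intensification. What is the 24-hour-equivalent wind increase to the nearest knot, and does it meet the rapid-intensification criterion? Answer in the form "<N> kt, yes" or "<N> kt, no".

V₁: ΔP = 17, V ≈ 5.9 × 17^0.616 ≈ 33.79 kt.
V₂: ΔP = 33, V ≈ 5.9 × 33^0.616 ≈ 50.85 kt.
ΔV over 12 h = 17.06 kt → 24 h equivalent = 17.06 × 24/12 ≈ 34.12 kt.
34 kt ≥ 30 kt ⇒ rapid intensification.

34 kt, yes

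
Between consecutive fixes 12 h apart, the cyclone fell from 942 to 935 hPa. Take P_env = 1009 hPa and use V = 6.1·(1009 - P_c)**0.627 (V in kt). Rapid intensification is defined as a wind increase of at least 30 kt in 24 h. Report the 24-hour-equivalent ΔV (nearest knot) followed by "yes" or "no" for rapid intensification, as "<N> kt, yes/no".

V₁: ΔP = 67, V ≈ 6.1 × 67^0.627 ≈ 85.17 kt.
V₂: ΔP = 74, V ≈ 6.1 × 74^0.627 ≈ 90.64 kt.
ΔV over 12 h = 5.47 kt → 24 h equivalent = 5.47 × 24/12 ≈ 10.94 kt.
11 kt < 30 kt ⇒ not rapid intensification.

11 kt, no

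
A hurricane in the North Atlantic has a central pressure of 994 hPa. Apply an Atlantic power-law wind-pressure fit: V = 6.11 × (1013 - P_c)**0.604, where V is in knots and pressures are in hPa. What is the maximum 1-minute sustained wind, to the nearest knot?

ΔP = 1013 − 994 = 19 hPa.
19^0.604 ≈ 5.921.
V ≈ 6.11 × 5.921 ≈ 36.2 kt.

36 kt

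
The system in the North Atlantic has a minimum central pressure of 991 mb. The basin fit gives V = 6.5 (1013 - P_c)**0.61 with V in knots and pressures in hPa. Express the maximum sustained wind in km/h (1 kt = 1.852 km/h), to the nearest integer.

79 km/h

ΔP = 1013 − 991 = 22 mb.
V ≈ 6.5 × 22^0.61 = 6.5 × 6.590 ≈ 42.834 kt.
42.834 × 1.852 ≈ 79.33 km/h → 79 km/h.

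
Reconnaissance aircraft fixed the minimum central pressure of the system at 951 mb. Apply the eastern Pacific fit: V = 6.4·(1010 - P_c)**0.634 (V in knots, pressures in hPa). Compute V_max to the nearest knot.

ΔP = 1010 − 951 = 59 mb.
59^0.634 ≈ 13.265.
V ≈ 6.4 × 13.265 ≈ 84.9 kt.

85 kt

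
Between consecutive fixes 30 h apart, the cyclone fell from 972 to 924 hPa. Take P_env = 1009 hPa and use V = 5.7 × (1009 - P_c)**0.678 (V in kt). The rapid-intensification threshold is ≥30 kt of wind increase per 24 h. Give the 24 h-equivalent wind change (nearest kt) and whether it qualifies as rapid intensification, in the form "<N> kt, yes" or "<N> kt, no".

40 kt, yes

V₁: ΔP = 37, V ≈ 5.7 × 37^0.678 ≈ 65.93 kt.
V₂: ΔP = 85, V ≈ 5.7 × 85^0.678 ≈ 115.88 kt.
ΔV over 30 h = 49.95 kt → 24 h equivalent = 49.95 × 24/30 ≈ 39.96 kt.
40 kt ≥ 30 kt ⇒ rapid intensification.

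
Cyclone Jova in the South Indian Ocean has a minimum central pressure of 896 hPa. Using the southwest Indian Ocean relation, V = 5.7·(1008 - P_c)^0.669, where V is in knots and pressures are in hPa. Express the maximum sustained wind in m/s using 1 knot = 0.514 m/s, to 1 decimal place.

68.8 m/s

ΔP = 1008 − 896 = 112 hPa.
V ≈ 5.7 × 112^0.669 = 5.7 × 23.492 ≈ 133.907 kt.
133.907 × 0.514 ≈ 68.83 m/s → 68.8 m/s.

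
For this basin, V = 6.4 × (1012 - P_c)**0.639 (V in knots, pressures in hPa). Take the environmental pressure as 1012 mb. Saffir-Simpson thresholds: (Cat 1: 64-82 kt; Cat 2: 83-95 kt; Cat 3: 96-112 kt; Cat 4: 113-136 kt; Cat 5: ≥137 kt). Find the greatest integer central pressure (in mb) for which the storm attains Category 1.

975 mb

Category 1 begins at V = 64 kt.
Required ΔP = (64/6.4)^(1/0.639) = 10.000^1.565 ≈ 36.72 mb.
P_c ≤ 1012 − 36.72 = 975.28, so the highest integer P_c is 975 mb.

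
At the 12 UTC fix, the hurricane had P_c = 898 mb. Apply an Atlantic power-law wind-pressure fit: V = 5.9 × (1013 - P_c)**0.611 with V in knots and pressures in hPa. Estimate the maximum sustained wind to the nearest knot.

107 kt

ΔP = 1013 − 898 = 115 mb.
115^0.611 ≈ 18.159.
V ≈ 5.9 × 18.159 ≈ 107.1 kt.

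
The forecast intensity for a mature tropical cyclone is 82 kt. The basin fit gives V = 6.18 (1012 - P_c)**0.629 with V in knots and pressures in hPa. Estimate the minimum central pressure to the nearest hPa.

ΔP = (V / 6.18)^(1/0.629) = (82/6.18)^1.590.
82/6.18 = 13.269; 13.269^1.590 ≈ 60.97 hPa.
P_c = 1012 − 60.97 = 951.03 ≈ 951 hPa.

951 hPa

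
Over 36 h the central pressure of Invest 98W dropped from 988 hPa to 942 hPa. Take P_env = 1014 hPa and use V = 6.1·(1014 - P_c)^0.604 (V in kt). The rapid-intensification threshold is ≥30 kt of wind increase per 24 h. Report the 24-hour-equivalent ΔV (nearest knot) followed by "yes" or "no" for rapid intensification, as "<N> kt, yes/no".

V₁: ΔP = 26, V ≈ 6.1 × 26^0.604 ≈ 43.65 kt.
V₂: ΔP = 72, V ≈ 6.1 × 72^0.604 ≈ 80.75 kt.
ΔV over 36 h = 37.10 kt → 24 h equivalent = 37.10 × 24/36 ≈ 24.73 kt.
25 kt < 30 kt ⇒ not rapid intensification.

25 kt, no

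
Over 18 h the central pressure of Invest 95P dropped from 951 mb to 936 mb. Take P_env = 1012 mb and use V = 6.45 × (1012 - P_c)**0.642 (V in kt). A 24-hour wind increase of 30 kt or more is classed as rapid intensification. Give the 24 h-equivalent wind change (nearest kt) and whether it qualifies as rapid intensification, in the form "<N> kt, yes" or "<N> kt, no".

18 kt, no

V₁: ΔP = 61, V ≈ 6.45 × 61^0.642 ≈ 90.31 kt.
V₂: ΔP = 76, V ≈ 6.45 × 76^0.642 ≈ 104.00 kt.
ΔV over 18 h = 13.69 kt → 24 h equivalent = 13.69 × 24/18 ≈ 18.25 kt.
18 kt < 30 kt ⇒ not rapid intensification.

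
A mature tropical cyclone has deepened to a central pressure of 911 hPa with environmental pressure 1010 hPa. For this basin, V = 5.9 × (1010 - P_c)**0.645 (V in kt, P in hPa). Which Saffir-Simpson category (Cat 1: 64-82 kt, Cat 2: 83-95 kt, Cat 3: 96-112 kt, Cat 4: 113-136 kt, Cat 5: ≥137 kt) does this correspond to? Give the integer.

ΔP = 1010 − 911 = 99 hPa.
V ≈ 5.9 × 99^0.645 = 5.9 × 19.37 ≈ 114 kt.
114 kt falls in the Category 4 band.

4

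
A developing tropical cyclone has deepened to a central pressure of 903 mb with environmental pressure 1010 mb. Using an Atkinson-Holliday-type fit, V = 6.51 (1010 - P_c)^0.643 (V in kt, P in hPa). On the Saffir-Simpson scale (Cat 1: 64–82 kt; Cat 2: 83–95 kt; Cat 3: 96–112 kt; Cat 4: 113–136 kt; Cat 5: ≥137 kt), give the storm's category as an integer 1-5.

ΔP = 1010 − 903 = 107 mb.
V ≈ 6.51 × 107^0.643 = 6.51 × 20.18 ≈ 131 kt.
131 kt falls in the Category 4 band.

4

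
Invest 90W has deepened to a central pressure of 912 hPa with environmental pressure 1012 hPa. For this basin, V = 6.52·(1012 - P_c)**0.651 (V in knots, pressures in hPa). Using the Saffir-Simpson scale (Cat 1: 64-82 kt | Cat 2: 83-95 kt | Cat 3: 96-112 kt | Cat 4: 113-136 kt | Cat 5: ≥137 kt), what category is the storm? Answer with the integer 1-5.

ΔP = 1012 − 912 = 100 hPa.
V ≈ 6.52 × 100^0.651 = 6.52 × 20.04 ≈ 131 kt.
131 kt falls in the Category 4 band.

4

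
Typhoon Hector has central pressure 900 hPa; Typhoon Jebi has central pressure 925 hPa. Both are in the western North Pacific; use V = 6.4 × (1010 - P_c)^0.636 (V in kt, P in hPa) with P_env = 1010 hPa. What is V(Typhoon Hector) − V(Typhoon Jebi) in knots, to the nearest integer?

19 kt

Typhoon Hector: ΔP = 110; V ≈ 6.4 × 110^0.636 ≈ 127.21 kt.
Typhoon Jebi: ΔP = 85; V ≈ 6.4 × 85^0.636 ≈ 107.97 kt.
Difference ≈ 127.21 − 107.97 = 19.24 → 19 kt.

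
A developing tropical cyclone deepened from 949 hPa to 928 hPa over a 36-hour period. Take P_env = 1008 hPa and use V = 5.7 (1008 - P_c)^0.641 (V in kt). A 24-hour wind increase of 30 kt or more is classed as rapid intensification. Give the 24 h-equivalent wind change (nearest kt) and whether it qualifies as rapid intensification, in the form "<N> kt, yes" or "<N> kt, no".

11 kt, no

V₁: ΔP = 59, V ≈ 5.7 × 59^0.641 ≈ 77.80 kt.
V₂: ΔP = 80, V ≈ 5.7 × 80^0.641 ≈ 94.57 kt.
ΔV over 36 h = 16.77 kt → 24 h equivalent = 16.77 × 24/36 ≈ 11.18 kt.
11 kt < 30 kt ⇒ not rapid intensification.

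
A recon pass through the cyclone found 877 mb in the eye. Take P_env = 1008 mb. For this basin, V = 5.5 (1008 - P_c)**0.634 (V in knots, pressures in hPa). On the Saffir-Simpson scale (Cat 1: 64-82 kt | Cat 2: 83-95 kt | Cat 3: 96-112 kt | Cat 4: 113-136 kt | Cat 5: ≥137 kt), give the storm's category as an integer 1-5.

ΔP = 1008 − 877 = 131 mb.
V ≈ 5.5 × 131^0.634 = 5.5 × 22.00 ≈ 121 kt.
121 kt falls in the Category 4 band.

4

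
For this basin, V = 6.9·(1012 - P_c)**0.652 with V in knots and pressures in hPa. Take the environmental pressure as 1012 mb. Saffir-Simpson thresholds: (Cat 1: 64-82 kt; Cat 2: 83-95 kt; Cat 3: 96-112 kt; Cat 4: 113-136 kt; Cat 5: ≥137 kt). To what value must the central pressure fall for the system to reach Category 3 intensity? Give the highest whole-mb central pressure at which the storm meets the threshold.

Category 3 begins at V = 96 kt.
Required ΔP = (96/6.9)^(1/0.652) = 13.913^1.534 ≈ 56.72 mb.
P_c ≤ 1012 − 56.72 = 955.28, so the highest integer P_c is 955 mb.

955 mb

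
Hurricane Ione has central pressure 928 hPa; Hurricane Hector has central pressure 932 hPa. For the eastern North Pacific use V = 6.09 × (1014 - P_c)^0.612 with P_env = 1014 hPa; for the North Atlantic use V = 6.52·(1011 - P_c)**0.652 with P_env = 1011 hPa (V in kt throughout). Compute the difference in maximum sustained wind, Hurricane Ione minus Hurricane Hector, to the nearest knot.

-20 kt

Hurricane Ione: ΔP = 86; V ≈ 6.09 × 86^0.612 ≈ 93.01 kt.
Hurricane Hector: ΔP = 79; V ≈ 6.52 × 79^0.652 ≈ 112.59 kt.
Difference ≈ 93.01 − 112.59 = -19.58 → -20 kt.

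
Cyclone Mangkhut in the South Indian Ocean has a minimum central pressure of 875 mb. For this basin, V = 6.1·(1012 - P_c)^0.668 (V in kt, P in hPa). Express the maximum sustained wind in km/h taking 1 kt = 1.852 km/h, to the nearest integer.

302 km/h

ΔP = 1012 − 875 = 137 mb.
V ≈ 6.1 × 137^0.668 = 6.1 × 26.750 ≈ 163.177 kt.
163.177 × 1.852 ≈ 302.20 km/h → 302 km/h.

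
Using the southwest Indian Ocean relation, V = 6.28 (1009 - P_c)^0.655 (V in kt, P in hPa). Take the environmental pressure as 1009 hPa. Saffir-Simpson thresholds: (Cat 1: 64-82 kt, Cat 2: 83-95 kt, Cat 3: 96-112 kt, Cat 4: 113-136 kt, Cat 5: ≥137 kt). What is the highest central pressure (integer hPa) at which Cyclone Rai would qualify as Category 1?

974 hPa

Category 1 begins at V = 64 kt.
Required ΔP = (64/6.28)^(1/0.655) = 10.191^1.527 ≈ 34.62 hPa.
P_c ≤ 1009 − 34.62 = 974.38, so the highest integer P_c is 974 hPa.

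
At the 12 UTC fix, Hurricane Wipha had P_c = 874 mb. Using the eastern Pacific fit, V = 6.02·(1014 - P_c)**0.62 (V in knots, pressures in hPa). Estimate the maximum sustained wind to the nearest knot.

129 kt

ΔP = 1014 − 874 = 140 mb.
140^0.62 ≈ 21.409.
V ≈ 6.02 × 21.409 ≈ 128.9 kt.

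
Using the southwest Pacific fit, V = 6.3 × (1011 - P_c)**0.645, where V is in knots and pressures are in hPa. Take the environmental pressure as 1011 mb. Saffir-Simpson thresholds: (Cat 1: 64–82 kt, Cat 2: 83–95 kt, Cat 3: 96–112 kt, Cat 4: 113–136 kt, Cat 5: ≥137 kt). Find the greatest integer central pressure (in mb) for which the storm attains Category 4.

923 mb

Category 4 begins at V = 113 kt.
Required ΔP = (113/6.3)^(1/0.645) = 17.937^1.550 ≈ 87.86 mb.
P_c ≤ 1011 − 87.86 = 923.14, so the highest integer P_c is 923 mb.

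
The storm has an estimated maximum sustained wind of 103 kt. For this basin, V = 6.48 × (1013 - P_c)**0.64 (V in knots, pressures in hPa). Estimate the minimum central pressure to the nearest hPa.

938 hPa

ΔP = (V / 6.48)^(1/0.64) = (103/6.48)^1.562.
103/6.48 = 15.895; 15.895^1.562 ≈ 75.33 hPa.
P_c = 1013 − 75.33 = 937.67 ≈ 938 hPa.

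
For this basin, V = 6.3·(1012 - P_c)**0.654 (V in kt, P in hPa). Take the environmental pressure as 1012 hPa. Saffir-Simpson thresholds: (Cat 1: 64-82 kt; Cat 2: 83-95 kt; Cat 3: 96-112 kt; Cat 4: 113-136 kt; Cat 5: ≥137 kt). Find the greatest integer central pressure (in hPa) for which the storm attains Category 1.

977 hPa

Category 1 begins at V = 64 kt.
Required ΔP = (64/6.3)^(1/0.654) = 10.159^1.529 ≈ 34.63 hPa.
P_c ≤ 1012 − 34.63 = 977.37, so the highest integer P_c is 977 hPa.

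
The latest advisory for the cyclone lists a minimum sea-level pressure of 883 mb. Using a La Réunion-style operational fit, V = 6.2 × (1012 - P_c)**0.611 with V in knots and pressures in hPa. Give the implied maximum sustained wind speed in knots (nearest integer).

121 kt

ΔP = 1012 − 883 = 129 mb.
129^0.611 ≈ 19.479.
V ≈ 6.2 × 19.479 ≈ 120.8 kt.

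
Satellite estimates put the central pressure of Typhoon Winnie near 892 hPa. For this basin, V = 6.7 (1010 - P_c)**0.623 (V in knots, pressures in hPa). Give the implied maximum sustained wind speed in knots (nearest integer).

131 kt

ΔP = 1010 − 892 = 118 hPa.
118^0.623 ≈ 19.534.
V ≈ 6.7 × 19.534 ≈ 130.9 kt.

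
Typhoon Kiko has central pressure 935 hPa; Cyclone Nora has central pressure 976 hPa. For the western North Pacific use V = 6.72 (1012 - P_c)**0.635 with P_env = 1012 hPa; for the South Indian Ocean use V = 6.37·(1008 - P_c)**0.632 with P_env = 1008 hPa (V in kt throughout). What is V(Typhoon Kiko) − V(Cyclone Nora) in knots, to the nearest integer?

Typhoon Kiko: ΔP = 77; V ≈ 6.72 × 77^0.635 ≈ 106.00 kt.
Cyclone Nora: ΔP = 32; V ≈ 6.37 × 32^0.632 ≈ 56.94 kt.
Difference ≈ 106.00 − 56.94 = 49.06 → 49 kt.

49 kt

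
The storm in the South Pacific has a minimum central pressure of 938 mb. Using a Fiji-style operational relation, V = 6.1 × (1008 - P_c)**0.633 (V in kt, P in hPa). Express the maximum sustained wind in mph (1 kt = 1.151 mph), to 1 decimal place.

ΔP = 1008 − 938 = 70 mb.
V ≈ 6.1 × 70^0.633 = 6.1 × 14.721 ≈ 89.800 kt.
89.800 × 1.151 ≈ 103.36 mph → 103.4 mph.

103.4 mph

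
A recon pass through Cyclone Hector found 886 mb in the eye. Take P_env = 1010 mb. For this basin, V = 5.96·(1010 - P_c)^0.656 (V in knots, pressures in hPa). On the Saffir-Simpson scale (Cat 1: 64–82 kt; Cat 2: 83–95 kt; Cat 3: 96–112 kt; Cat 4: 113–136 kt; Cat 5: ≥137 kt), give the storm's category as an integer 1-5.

ΔP = 1010 − 886 = 124 mb.
V ≈ 5.96 × 124^0.656 = 5.96 × 23.62 ≈ 141 kt.
141 kt falls in the Category 5 band.

5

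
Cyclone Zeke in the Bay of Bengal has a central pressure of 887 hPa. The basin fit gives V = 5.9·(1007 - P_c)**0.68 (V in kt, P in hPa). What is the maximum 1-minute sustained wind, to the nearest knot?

153 kt

ΔP = 1007 − 887 = 120 hPa.
120^0.68 ≈ 25.932.
V ≈ 5.9 × 25.932 ≈ 153.0 kt.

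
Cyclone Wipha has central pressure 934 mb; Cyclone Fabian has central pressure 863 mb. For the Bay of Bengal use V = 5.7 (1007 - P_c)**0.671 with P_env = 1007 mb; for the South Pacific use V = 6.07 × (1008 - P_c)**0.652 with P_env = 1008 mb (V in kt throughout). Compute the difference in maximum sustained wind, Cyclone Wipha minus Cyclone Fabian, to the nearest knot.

Cyclone Wipha: ΔP = 73; V ≈ 5.7 × 73^0.671 ≈ 101.43 kt.
Cyclone Fabian: ΔP = 145; V ≈ 6.07 × 145^0.652 ≈ 155.74 kt.
Difference ≈ 101.43 − 155.74 = -54.31 → -54 kt.

-54 kt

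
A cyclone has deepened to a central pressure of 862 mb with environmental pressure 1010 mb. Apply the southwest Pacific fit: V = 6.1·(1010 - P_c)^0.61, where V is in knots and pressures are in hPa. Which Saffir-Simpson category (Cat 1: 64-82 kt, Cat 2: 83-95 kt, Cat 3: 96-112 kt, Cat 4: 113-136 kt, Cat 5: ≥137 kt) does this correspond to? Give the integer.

4

ΔP = 1010 − 862 = 148 mb.
V ≈ 6.1 × 148^0.61 = 6.1 × 21.08 ≈ 129 kt.
129 kt falls in the Category 4 band.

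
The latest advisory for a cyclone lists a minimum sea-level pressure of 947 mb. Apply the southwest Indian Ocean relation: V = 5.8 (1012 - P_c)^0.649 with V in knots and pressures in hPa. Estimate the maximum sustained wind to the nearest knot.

87 kt

ΔP = 1012 − 947 = 65 mb.
65^0.649 ≈ 15.017.
V ≈ 5.8 × 15.017 ≈ 87.1 kt.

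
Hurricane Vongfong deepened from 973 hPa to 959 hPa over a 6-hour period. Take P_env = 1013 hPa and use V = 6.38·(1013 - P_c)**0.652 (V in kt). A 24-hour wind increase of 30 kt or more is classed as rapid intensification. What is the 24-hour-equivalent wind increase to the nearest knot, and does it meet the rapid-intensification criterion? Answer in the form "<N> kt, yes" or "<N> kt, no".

V₁: ΔP = 40, V ≈ 6.38 × 40^0.652 ≈ 70.69 kt.
V₂: ΔP = 54, V ≈ 6.38 × 54^0.652 ≈ 85.97 kt.
ΔV over 6 h = 15.28 kt → 24 h equivalent = 15.28 × 24/6 ≈ 61.12 kt.
61 kt ≥ 30 kt ⇒ rapid intensification.

61 kt, yes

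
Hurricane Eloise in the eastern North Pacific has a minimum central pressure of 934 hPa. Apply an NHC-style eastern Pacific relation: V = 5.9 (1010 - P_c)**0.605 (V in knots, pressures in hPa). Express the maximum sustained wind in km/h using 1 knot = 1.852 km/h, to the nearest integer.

ΔP = 1010 − 934 = 76 hPa.
V ≈ 5.9 × 76^0.605 = 5.9 × 13.737 ≈ 81.048 kt.
81.048 × 1.852 ≈ 150.10 km/h → 150 km/h.

150 km/h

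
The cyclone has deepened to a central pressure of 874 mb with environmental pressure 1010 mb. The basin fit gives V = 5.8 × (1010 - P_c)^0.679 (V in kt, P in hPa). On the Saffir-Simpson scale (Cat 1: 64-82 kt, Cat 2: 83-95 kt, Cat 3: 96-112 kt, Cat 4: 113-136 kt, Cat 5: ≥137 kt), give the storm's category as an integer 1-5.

5

ΔP = 1010 − 874 = 136 mb.
V ≈ 5.8 × 136^0.679 = 5.8 × 28.10 ≈ 163 kt.
163 kt falls in the Category 5 band.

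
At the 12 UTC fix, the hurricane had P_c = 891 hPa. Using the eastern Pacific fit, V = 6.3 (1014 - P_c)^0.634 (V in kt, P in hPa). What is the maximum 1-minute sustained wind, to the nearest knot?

133 kt

ΔP = 1014 − 891 = 123 hPa.
123^0.634 ≈ 21.135.
V ≈ 6.3 × 21.135 ≈ 133.1 kt.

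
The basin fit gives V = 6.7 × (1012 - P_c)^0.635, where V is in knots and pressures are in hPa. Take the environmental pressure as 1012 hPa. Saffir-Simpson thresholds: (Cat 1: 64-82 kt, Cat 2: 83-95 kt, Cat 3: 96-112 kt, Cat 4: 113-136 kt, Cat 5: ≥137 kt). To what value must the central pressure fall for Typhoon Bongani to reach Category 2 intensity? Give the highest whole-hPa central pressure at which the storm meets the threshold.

959 hPa

Category 2 begins at V = 83 kt.
Required ΔP = (83/6.7)^(1/0.635) = 12.388^1.575 ≈ 52.63 hPa.
P_c ≤ 1012 − 52.63 = 959.37, so the highest integer P_c is 959 hPa.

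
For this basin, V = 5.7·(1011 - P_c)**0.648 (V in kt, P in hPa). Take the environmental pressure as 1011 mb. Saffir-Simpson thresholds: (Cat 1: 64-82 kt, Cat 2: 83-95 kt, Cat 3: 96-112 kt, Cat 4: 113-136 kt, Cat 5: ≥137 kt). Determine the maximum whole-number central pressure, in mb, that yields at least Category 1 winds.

Category 1 begins at V = 64 kt.
Required ΔP = (64/5.7)^(1/0.648) = 11.228^1.543 ≈ 41.77 mb.
P_c ≤ 1011 − 41.77 = 969.23, so the highest integer P_c is 969 mb.

969 mb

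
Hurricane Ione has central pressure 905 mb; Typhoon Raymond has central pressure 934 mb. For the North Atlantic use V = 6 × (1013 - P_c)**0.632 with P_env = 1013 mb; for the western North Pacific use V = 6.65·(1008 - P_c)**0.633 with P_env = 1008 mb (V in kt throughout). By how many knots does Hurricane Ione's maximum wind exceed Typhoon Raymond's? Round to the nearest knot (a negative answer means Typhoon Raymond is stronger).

Hurricane Ione: ΔP = 108; V ≈ 6 × 108^0.632 ≈ 115.68 kt.
Typhoon Raymond: ΔP = 74; V ≈ 6.65 × 74^0.633 ≈ 101.40 kt.
Difference ≈ 115.68 − 101.40 = 14.28 → 14 kt.

14 kt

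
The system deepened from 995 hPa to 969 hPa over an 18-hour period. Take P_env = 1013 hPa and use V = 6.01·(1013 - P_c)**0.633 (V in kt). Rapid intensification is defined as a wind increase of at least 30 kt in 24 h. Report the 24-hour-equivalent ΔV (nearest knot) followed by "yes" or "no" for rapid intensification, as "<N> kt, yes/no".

38 kt, yes

V₁: ΔP = 18, V ≈ 6.01 × 18^0.633 ≈ 37.45 kt.
V₂: ΔP = 44, V ≈ 6.01 × 44^0.633 ≈ 65.94 kt.
ΔV over 18 h = 28.49 kt → 24 h equivalent = 28.49 × 24/18 ≈ 37.99 kt.
38 kt ≥ 30 kt ⇒ rapid intensification.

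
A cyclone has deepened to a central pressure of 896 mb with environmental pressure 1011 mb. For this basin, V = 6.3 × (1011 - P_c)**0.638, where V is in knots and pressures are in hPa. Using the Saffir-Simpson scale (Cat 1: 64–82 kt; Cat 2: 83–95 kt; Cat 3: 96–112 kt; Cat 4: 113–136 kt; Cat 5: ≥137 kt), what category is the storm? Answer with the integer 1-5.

4

ΔP = 1011 − 896 = 115 mb.
V ≈ 6.3 × 115^0.638 = 6.3 × 20.64 ≈ 130 kt.
130 kt falls in the Category 4 band.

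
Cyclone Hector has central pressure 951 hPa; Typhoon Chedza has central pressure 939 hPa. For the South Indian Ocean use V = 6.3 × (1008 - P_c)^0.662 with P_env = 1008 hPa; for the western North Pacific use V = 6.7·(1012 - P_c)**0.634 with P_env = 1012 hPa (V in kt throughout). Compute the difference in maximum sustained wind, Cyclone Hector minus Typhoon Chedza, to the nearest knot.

Cyclone Hector: ΔP = 57; V ≈ 6.3 × 57^0.662 ≈ 91.57 kt.
Typhoon Chedza: ΔP = 73; V ≈ 6.7 × 73^0.634 ≈ 101.72 kt.
Difference ≈ 91.57 − 101.72 = -10.15 → -10 kt.

-10 kt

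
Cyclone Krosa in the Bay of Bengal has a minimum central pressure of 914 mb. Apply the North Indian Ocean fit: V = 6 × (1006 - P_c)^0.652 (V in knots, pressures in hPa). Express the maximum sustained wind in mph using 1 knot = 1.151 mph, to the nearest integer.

132 mph

ΔP = 1006 − 914 = 92 mb.
V ≈ 6 × 92^0.652 = 6 × 19.072 ≈ 114.430 kt.
114.430 × 1.151 ≈ 131.71 mph → 132 mph.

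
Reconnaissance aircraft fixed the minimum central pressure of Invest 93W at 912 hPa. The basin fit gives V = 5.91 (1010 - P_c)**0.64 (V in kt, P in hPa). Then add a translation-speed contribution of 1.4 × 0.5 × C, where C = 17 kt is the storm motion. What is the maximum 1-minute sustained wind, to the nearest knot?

ΔP = 1010 − 912 = 98 hPa.
98^0.64 ≈ 18.810.
V ≈ 5.91 × 18.810 ≈ 111.2 kt.
Translation term: 1.4 × 0.5 × 17 = 11.9 kt.
Corrected V ≈ 123.1 kt → 123 kt.

123 kt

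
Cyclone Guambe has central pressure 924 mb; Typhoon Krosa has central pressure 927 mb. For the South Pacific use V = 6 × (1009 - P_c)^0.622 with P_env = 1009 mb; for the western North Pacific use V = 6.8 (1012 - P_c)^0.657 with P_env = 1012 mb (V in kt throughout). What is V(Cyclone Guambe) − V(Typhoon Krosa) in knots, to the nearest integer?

-31 kt

Cyclone Guambe: ΔP = 85; V ≈ 6 × 85^0.622 ≈ 95.12 kt.
Typhoon Krosa: ΔP = 85; V ≈ 6.8 × 85^0.657 ≈ 125.93 kt.
Difference ≈ 95.12 − 125.93 = -30.81 → -31 kt.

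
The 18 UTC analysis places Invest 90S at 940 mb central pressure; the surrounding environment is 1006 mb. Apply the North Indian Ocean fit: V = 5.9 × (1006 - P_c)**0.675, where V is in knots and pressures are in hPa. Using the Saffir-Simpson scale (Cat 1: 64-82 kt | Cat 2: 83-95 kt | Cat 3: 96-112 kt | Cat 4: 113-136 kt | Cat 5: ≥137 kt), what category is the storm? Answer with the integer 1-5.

3

ΔP = 1006 − 940 = 66 mb.
V ≈ 5.9 × 66^0.675 = 5.9 × 16.91 ≈ 100 kt.
100 kt falls in the Category 3 band.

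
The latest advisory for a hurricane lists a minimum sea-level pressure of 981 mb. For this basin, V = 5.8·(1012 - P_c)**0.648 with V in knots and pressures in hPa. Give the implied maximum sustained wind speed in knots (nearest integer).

54 kt

ΔP = 1012 − 981 = 31 mb.
31^0.648 ≈ 9.256.
V ≈ 5.8 × 9.256 ≈ 53.7 kt.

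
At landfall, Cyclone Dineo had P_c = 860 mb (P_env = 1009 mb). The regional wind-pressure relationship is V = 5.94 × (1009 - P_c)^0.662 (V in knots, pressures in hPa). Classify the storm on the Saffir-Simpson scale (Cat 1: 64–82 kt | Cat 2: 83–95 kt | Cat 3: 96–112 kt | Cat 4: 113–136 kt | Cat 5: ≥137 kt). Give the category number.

5

ΔP = 1009 − 860 = 149 mb.
V ≈ 5.94 × 149^0.662 = 5.94 × 27.46 ≈ 163 kt.
163 kt falls in the Category 5 band.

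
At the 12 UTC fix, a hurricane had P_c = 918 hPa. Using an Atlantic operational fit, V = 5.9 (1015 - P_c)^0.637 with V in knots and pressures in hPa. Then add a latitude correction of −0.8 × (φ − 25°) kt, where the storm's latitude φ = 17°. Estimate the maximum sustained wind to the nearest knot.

ΔP = 1015 − 918 = 97 hPa.
97^0.637 ≈ 18.432.
V ≈ 5.9 × 18.432 ≈ 108.7 kt.
Latitude correction: −0.8 × (17 − 25) = 6.4 kt.
Corrected V ≈ 115.1 kt → 115 kt.

115 kt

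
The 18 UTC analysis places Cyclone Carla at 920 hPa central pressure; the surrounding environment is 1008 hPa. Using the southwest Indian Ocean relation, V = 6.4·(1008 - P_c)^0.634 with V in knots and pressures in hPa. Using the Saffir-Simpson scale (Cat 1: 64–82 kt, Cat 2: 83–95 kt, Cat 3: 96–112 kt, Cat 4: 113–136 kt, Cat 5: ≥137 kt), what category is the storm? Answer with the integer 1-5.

ΔP = 1008 − 920 = 88 hPa.
V ≈ 6.4 × 88^0.634 = 6.4 × 17.09 ≈ 109 kt.
109 kt falls in the Category 3 band.

3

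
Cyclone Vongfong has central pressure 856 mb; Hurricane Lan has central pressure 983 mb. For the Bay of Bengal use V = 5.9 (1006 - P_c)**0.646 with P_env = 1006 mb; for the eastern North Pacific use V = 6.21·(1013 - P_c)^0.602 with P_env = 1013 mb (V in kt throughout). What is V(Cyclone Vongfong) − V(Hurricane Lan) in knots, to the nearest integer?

Cyclone Vongfong: ΔP = 150; V ≈ 5.9 × 150^0.646 ≈ 150.18 kt.
Hurricane Lan: ΔP = 30; V ≈ 6.21 × 30^0.602 ≈ 48.12 kt.
Difference ≈ 150.18 − 48.12 = 102.06 → 102 kt.

102 kt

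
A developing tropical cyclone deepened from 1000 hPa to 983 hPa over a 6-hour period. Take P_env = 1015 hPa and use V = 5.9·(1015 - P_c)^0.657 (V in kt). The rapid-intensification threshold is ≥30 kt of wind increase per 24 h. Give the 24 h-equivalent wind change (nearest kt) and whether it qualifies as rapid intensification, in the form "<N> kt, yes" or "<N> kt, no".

90 kt, yes

V₁: ΔP = 15, V ≈ 5.9 × 15^0.657 ≈ 34.96 kt.
V₂: ΔP = 32, V ≈ 5.9 × 32^0.657 ≈ 57.51 kt.
ΔV over 6 h = 22.55 kt → 24 h equivalent = 22.55 × 24/6 ≈ 90.20 kt.
90 kt ≥ 30 kt ⇒ rapid intensification.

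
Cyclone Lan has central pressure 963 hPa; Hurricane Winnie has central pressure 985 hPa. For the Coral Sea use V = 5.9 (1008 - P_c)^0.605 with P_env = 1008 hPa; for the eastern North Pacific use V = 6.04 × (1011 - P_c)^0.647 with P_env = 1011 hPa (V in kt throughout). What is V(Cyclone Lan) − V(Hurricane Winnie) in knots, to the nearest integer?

Cyclone Lan: ΔP = 45; V ≈ 5.9 × 45^0.605 ≈ 59.03 kt.
Hurricane Winnie: ΔP = 26; V ≈ 6.04 × 26^0.647 ≈ 49.72 kt.
Difference ≈ 59.03 − 49.72 = 9.31 → 9 kt.

9 kt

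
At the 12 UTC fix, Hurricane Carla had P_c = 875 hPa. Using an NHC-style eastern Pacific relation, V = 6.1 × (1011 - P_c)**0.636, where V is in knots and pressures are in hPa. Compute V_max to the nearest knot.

ΔP = 1011 − 875 = 136 hPa.
136^0.636 ≈ 22.747.
V ≈ 6.1 × 22.747 ≈ 138.8 kt.

139 kt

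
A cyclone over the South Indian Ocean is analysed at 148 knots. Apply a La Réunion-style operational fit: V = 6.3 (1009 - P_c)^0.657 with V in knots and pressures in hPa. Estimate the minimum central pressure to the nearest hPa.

ΔP = (V / 6.3)^(1/0.657) = (148/6.3)^1.522.
148/6.3 = 23.492; 23.492^1.522 ≈ 122.08 hPa.
P_c = 1009 − 122.08 = 886.92 ≈ 887 hPa.

887 hPa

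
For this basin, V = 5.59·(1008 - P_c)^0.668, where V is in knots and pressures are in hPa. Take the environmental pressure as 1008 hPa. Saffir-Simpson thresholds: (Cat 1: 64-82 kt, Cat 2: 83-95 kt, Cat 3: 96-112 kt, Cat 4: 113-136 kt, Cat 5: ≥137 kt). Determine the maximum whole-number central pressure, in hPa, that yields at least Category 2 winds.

951 hPa

Category 2 begins at V = 83 kt.
Required ΔP = (83/5.59)^(1/0.668) = 14.848^1.497 ≈ 56.75 hPa.
P_c ≤ 1008 − 56.75 = 951.25, so the highest integer P_c is 951 hPa.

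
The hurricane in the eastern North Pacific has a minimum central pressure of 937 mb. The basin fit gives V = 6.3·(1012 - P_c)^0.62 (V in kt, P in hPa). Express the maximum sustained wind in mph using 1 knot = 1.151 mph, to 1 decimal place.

ΔP = 1012 − 937 = 75 mb.
V ≈ 6.3 × 75^0.62 = 6.3 × 14.539 ≈ 91.596 kt.
91.596 × 1.151 ≈ 105.43 mph → 105.4 mph.

105.4 mph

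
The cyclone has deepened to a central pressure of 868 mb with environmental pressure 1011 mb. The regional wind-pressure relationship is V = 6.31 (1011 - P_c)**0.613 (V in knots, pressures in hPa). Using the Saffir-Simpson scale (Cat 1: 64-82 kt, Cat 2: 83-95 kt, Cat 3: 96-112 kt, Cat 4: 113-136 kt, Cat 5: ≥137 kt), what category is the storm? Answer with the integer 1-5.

4

ΔP = 1011 − 868 = 143 mb.
V ≈ 6.31 × 143^0.613 = 6.31 × 20.95 ≈ 132 kt.
132 kt falls in the Category 4 band.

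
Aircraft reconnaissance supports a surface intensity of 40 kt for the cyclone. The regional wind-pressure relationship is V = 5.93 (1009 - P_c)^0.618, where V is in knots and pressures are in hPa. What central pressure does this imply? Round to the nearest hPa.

987 hPa

ΔP = (V / 5.93)^(1/0.618) = (40/5.93)^1.618.
40/5.93 = 6.745; 6.745^1.618 ≈ 21.95 hPa.
P_c = 1009 − 21.95 = 987.05 ≈ 987 hPa.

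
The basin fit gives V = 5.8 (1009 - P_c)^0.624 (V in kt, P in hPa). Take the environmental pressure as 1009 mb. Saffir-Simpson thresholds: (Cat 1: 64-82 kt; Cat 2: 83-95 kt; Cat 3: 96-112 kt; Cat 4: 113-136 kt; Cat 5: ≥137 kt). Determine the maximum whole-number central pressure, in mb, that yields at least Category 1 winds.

Category 1 begins at V = 64 kt.
Required ΔP = (64/5.8)^(1/0.624) = 11.034^1.603 ≈ 46.89 mb.
P_c ≤ 1009 − 46.89 = 962.11, so the highest integer P_c is 962 mb.

962 mb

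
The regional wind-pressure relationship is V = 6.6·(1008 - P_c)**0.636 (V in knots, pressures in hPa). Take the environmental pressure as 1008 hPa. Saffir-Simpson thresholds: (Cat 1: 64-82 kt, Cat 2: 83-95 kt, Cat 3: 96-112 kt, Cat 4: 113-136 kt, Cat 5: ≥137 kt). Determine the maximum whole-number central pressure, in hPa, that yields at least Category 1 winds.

Category 1 begins at V = 64 kt.
Required ΔP = (64/6.6)^(1/0.636) = 9.697^1.572 ≈ 35.59 hPa.
P_c ≤ 1008 − 35.59 = 972.41, so the highest integer P_c is 972 hPa.

972 hPa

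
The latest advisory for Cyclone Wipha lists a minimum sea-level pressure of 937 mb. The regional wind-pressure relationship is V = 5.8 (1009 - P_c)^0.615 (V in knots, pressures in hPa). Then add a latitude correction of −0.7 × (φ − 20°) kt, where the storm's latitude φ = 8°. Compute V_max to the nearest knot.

ΔP = 1009 − 937 = 72 mb.
72^0.615 ≈ 13.876.
V ≈ 5.8 × 13.876 ≈ 80.5 kt.
Latitude correction: −0.7 × (8 − 20) = 8.4 kt.
Corrected V ≈ 88.9 kt → 89 kt.

89 kt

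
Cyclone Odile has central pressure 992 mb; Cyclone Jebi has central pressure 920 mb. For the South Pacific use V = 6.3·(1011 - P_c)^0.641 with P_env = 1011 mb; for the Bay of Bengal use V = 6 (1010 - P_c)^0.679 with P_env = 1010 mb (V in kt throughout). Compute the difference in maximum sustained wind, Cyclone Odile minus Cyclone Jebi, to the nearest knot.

Cyclone Odile: ΔP = 19; V ≈ 6.3 × 19^0.641 ≈ 41.59 kt.
Cyclone Jebi: ΔP = 90; V ≈ 6 × 90^0.679 ≈ 127.37 kt.
Difference ≈ 41.59 − 127.37 = -85.78 → -86 kt.

-86 kt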